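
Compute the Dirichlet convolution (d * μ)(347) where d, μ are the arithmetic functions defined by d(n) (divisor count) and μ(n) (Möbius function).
(d * μ)(347) = 1

Divisors of 347: [1, 347]. For each d | 347:
  d = 1: d(1) · μ(347/1) = 1 · -1 = -1
  d = 347: d(347) · μ(347/347) = 2 · 1 = 2
Summing: (d * μ)(347) = -1 + 2 = 1.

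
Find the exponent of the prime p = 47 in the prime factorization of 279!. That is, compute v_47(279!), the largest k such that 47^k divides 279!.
v_47(279!) = 5

Legendre's formula: v_p(n!) = Σ_{k ≥ 1} ⌊n / p^k⌋. For p = 47, n = 279, the terms are:
  ⌊279/47^1⌋ = ⌊279/47⌋ = 5
(the next term ⌊279/47^2⌋ = 0, terminating the sum). Summing: v_47(279!) = 5 = 5.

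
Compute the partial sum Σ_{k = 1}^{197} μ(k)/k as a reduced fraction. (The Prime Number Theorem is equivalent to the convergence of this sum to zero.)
Σ μ(k)/k = -10619956756869560313065816620548852142822454316540788251493888218559666579195/412585138412243404033282153204433423786722919328407878608465087271542530344602

Values of μ(k) for 1 ≤ k ≤ 197: μ(1) = 1, μ(2) = -1, μ(3) = -1, μ(5) = -1, μ(6) = 1, μ(7) = -1, μ(10) = 1, μ(11) = -1, μ(13) = -1, μ(14) = 1, μ(15) = 1, μ(17) = -1, μ(19) = -1, μ(21) = 1, μ(22) = 1, μ(23) = -1, μ(26) = 1, μ(29) = -1, μ(30) = -1, μ(31) = -1, μ(33) = 1, μ(34) = 1, μ(35) = 1, μ(37) = -1, μ(38) = 1, μ(39) = 1, μ(41) = -1, μ(42) = -1, μ(43) = -1, μ(46) = 1, μ(47) = -1, μ(51) = 1, μ(53) = -1, μ(55) = 1, μ(57) = 1, μ(58) = 1, μ(59) = -1, μ(61) = -1, μ(62) = 1, μ(65) = 1, μ(66) = -1, μ(67) = -1, μ(69) = 1, μ(70) = -1, μ(71) = -1, μ(73) = -1, μ(74) = 1, μ(77) = 1, μ(78) = -1, μ(79) = -1, μ(82) = 1, μ(83) = -1, μ(85) = 1, μ(86) = 1, μ(87) = 1, μ(89) = -1, μ(91) = 1, μ(93) = 1, μ(94) = 1, μ(95) = 1, μ(97) = -1, μ(101) = -1, μ(102) = -1, μ(103) = -1, μ(105) = -1, μ(106) = 1, μ(107) = -1, μ(109) = -1, μ(110) = -1, μ(111) = 1, μ(113) = -1, μ(114) = -1, μ(115) = 1, μ(118) = 1, μ(119) = 1, μ(122) = 1, μ(123) = 1, μ(127) = -1, μ(129) = 1, μ(130) = -1, μ(131) = -1, μ(133) = 1, μ(134) = 1, μ(137) = -1, μ(138) = -1, μ(139) = -1, μ(141) = 1, μ(142) = 1, μ(143) = 1, μ(145) = 1, μ(146) = 1, μ(149) = -1, μ(151) = -1, μ(154) = -1, μ(155) = 1, μ(157) = -1, μ(158) = 1, μ(159) = 1, μ(161) = 1, μ(163) = -1, μ(165) = -1, μ(166) = 1, μ(167) = -1, μ(170) = -1, μ(173) = -1, μ(174) = -1, μ(177) = 1, μ(178) = 1, μ(179) = -1, μ(181) = -1, μ(182) = -1, μ(183) = 1, μ(185) = 1, μ(186) = -1, μ(187) = 1, μ(190) = -1, μ(191) = -1, μ(193) = -1, μ(194) = 1, μ(195) = -1, μ(197) = -1, with μ = 0 on non-squarefree integers. Summing μ(k)/k for k where μ(k) ≠ 0 gives -10619956756869560313065816620548852142822454316540788251493888218559666579195/412585138412243404033282153204433423786722919328407878608465087271542530344602 ≈ -0.0257. (PNT ⟺ this sum → 0 as n → ∞.)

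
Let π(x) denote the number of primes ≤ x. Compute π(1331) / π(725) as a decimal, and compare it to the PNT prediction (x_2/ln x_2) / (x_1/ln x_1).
π(1331)/π(725) = 217/128 ≈ 1.6953;  PNT prediction ≈ 1.6808.

π(725) = 128 and π(1331) = 217, so π(1331)/π(725) ≈ 1.6953. The PNT-predicted ratio is (1331/ln(1331)) / (725/ln(725)) ≈ 1.6808. The two agree to within a few percent, as expected.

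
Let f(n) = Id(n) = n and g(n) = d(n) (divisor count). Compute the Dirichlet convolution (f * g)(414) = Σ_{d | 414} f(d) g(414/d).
(Id * d)(414) = 1800

Divisors of 414: [1, 2, 3, 6, 9, 18, 23, 46, 69, 138, 207, 414]. For each d | 414:
  d = 1: Id(1) · d(414/1) = 1 · 12 = 12
  d = 2: Id(2) · d(414/2) = 2 · 6 = 12
  d = 3: Id(3) · d(414/3) = 3 · 8 = 24
  d = 6: Id(6) · d(414/6) = 6 · 4 = 24
  d = 9: Id(9) · d(414/9) = 9 · 4 = 36
  d = 18: Id(18) · d(414/18) = 18 · 2 = 36
  d = 23: Id(23) · d(414/23) = 23 · 6 = 138
  d = 46: Id(46) · d(414/46) = 46 · 3 = 138
  d = 69: Id(69) · d(414/69) = 69 · 4 = 276
  d = 138: Id(138) · d(414/138) = 138 · 2 = 276
  d = 207: Id(207) · d(414/207) = 207 · 2 = 414
  d = 414: Id(414) · d(414/414) = 414 · 1 = 414
Summing: (Id * d)(414) = 12 + 12 + 24 + 24 + 36 + 36 + 138 + 138 + 276 + 276 + 414 + 414 = 1800.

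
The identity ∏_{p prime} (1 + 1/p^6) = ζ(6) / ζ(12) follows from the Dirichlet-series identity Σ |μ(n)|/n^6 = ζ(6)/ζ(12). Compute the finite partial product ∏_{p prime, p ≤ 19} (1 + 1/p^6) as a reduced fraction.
∏ = 10322827120806625262196014218/10149346788166965945179821977

The primes p ≤ 19 are [2, 3, 5, 7, 11, 13, 17, 19]. For each, (1 + 1/p^6) = (p^6 + 1)/p^6. Multiplying these fractions over p ∈ [2, 3, 5, 7, 11, 13, 17, 19] gives 10322827120806625262196014218/10149346788166965945179821977. (In the limit P → ∞ this tends to ζ(6)/ζ(12).)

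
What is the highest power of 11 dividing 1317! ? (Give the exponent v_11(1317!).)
v_11(1317!) = 129

Legendre's formula: v_p(n!) = Σ_{k ≥ 1} ⌊n / p^k⌋. For p = 11, n = 1317, the terms are:
  ⌊1317/11^1⌋ = ⌊1317/11⌋ = 119
  ⌊1317/11^2⌋ = ⌊1317/121⌋ = 10
(the next term ⌊1317/11^3⌋ = 0, terminating the sum). Summing: v_11(1317!) = 119 + 10 = 129.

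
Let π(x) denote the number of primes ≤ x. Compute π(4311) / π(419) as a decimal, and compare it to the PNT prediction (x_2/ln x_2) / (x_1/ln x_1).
π(4311)/π(419) = 590/81 ≈ 7.2840;  PNT prediction ≈ 7.4230.

π(419) = 81 and π(4311) = 590, so π(4311)/π(419) ≈ 7.2840. The PNT-predicted ratio is (4311/ln(4311)) / (419/ln(419)) ≈ 7.4230. The two agree to within a few percent, as expected.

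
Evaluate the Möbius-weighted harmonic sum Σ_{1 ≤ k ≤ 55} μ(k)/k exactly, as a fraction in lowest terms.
Σ μ(k)/k = -17255220085293371/10863052825730014910

Values of μ(k) for 1 ≤ k ≤ 55: μ(1) = 1, μ(2) = -1, μ(3) = -1, μ(5) = -1, μ(6) = 1, μ(7) = -1, μ(10) = 1, μ(11) = -1, μ(13) = -1, μ(14) = 1, μ(15) = 1, μ(17) = -1, μ(19) = -1, μ(21) = 1, μ(22) = 1, μ(23) = -1, μ(26) = 1, μ(29) = -1, μ(30) = -1, μ(31) = -1, μ(33) = 1, μ(34) = 1, μ(35) = 1, μ(37) = -1, μ(38) = 1, μ(39) = 1, μ(41) = -1, μ(42) = -1, μ(43) = -1, μ(46) = 1, μ(47) = -1, μ(51) = 1, μ(53) = -1, μ(55) = 1, with μ = 0 on non-squarefree integers. Summing μ(k)/k for k where μ(k) ≠ 0 gives -17255220085293371/10863052825730014910 ≈ -0.0016. (PNT ⟺ this sum → 0 as n → ∞.)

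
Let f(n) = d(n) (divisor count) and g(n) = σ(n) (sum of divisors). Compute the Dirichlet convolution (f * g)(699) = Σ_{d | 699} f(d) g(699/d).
(d * σ)(699) = 1416

Divisors of 699: [1, 3, 233, 699]. For each d | 699:
  d = 1: d(1) · σ(699/1) = 1 · 936 = 936
  d = 3: d(3) · σ(699/3) = 2 · 234 = 468
  d = 233: d(233) · σ(699/233) = 2 · 4 = 8
  d = 699: d(699) · σ(699/699) = 4 · 1 = 4
Summing: (d * σ)(699) = 936 + 468 + 8 + 4 = 1416.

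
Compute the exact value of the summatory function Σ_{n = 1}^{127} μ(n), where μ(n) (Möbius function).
Σ_{n ≤ 127} μ(n) = -2

Compute μ(n) for each 1 ≤ n ≤ 127: μ(1) = 1, μ(2) = -1, μ(3) = -1, μ(4) = 0, μ(5) = -1, μ(6) = 1, μ(7) = -1, μ(8) = 0, μ(9) = 0, μ(10) = 1, μ(11) = -1, μ(12) = 0, μ(13) = -1, μ(14) = 1, μ(15) = 1, μ(16) = 0, μ(17) = -1, μ(18) = 0, μ(19) = -1, μ(20) = 0, μ(21) = 1, μ(22) = 1, μ(23) = -1, μ(24) = 0, μ(25) = 0, μ(26) = 1, μ(27) = 0, μ(28) = 0, μ(29) = -1, μ(30) = -1, μ(31) = -1, μ(32) = 0, μ(33) = 1, μ(34) = 1, μ(35) = 1, μ(36) = 0, μ(37) = -1, μ(38) = 1, μ(39) = 1, μ(40) = 0, μ(41) = -1, μ(42) = -1, μ(43) = -1, μ(44) = 0, μ(45) = 0, μ(46) = 1, μ(47) = -1, μ(48) = 0, μ(49) = 0, μ(50) = 0, μ(51) = 1, μ(52) = 0, μ(53) = -1, μ(54) = 0, μ(55) = 1, μ(56) = 0, μ(57) = 1, μ(58) = 1, μ(59) = -1, μ(60) = 0, μ(61) = -1, μ(62) = 1, μ(63) = 0, μ(64) = 0, μ(65) = 1, μ(66) = -1, μ(67) = -1, μ(68) = 0, μ(69) = 1, μ(70) = -1, μ(71) = -1, μ(72) = 0, μ(73) = -1, μ(74) = 1, μ(75) = 0, μ(76) = 0, μ(77) = 1, μ(78) = -1, μ(79) = -1, μ(80) = 0, μ(81) = 0, μ(82) = 1, μ(83) = -1, μ(84) = 0, μ(85) = 1, μ(86) = 1, μ(87) = 1, μ(88) = 0, μ(89) = -1, μ(90) = 0, μ(91) = 1, μ(92) = 0, μ(93) = 1, μ(94) = 1, μ(95) = 1, μ(96) = 0, μ(97) = -1, μ(98) = 0, μ(99) = 0, μ(100) = 0, μ(101) = -1, μ(102) = -1, μ(103) = -1, μ(104) = 0, μ(105) = -1, μ(106) = 1, μ(107) = -1, μ(108) = 0, μ(109) = -1, μ(110) = -1, μ(111) = 1, μ(112) = 0, μ(113) = -1, μ(114) = -1, μ(115) = 1, μ(116) = 0, μ(117) = 0, μ(118) = 1, μ(119) = 1, μ(120) = 0, μ(121) = 0, μ(122) = 1, μ(123) = 1, μ(124) = 0, μ(125) = 0, μ(126) = 0, μ(127) = -1. Summing all 127 values: -2. (Mertens function M(x) = Σ_{n ≤ x} μ(n); on average M(x) should be small (PNT ⟺ M(x) = o(x)).)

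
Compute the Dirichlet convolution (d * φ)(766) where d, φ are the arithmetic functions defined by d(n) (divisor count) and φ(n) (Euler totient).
(d * φ)(766) = 1152

Divisors of 766: [1, 2, 383, 766]. For each d | 766:
  d = 1: d(1) · φ(766/1) = 1 · 382 = 382
  d = 2: d(2) · φ(766/2) = 2 · 382 = 764
  d = 383: d(383) · φ(766/383) = 2 · 1 = 2
  d = 766: d(766) · φ(766/766) = 4 · 1 = 4
Summing: (d * φ)(766) = 382 + 764 + 2 + 4 = 1152.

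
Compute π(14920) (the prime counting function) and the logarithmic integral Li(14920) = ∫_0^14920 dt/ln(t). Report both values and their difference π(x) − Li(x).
π(14920) = 1746;  Li(14920) ≈ 1768.30;  π(x) − Li(x) ≈ -22.30.

Direct count of primes ≤ 14920 gives π(14920) = 1746. Numerical evaluation of the logarithmic integral gives Li(14920) ≈ 1768.30. The difference π(x) − Li(x) ≈ -22.30 is typically negative for small/moderate x (Li(x) overestimates), though Littlewood's theorem shows this sign changes infinitely often.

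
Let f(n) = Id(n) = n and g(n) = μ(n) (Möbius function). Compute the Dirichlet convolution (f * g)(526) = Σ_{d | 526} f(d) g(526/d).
(Id * μ)(526) = 262

Divisors of 526: [1, 2, 263, 526]. For each d | 526:
  d = 1: Id(1) · μ(526/1) = 1 · 1 = 1
  d = 2: Id(2) · μ(526/2) = 2 · -1 = -2
  d = 263: Id(263) · μ(526/263) = 263 · -1 = -263
  d = 526: Id(526) · μ(526/526) = 526 · 1 = 526
Summing: (Id * μ)(526) = 1 + -2 + -263 + 526 = 262.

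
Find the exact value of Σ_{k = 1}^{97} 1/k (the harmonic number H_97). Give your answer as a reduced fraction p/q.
H_97 = 359553024620966925518018240656745677092407/69720375229712477164533808935312303556800

Direct summation: H_97 = 1 + 1/2 + ... + 1/97. The least common denominator is lcm(1, ..., 97) = 69720375229712477164533808935312303556800; over this denominator the numerator is 69720375229712477164533808935312303556800 + 34860187614856238582266904467656151778400 + 23240125076570825721511269645104101185600 + 17430093807428119291133452233828075889200 + 13944075045942495432906761787062460711360 + 11620062538285412860755634822552050592800 + 9960053604244639594933401276473186222400 + 8715046903714059645566726116914037944600 + 7746708358856941907170423215034700395200 + 6972037522971247716453380893531230355680 + 6338215929973861560412164448664754868800 + 5810031269142706430377817411276025296400 + 5363105786900959781887216071947100273600 + 4980026802122319797466700638236593111200 + 4648025015314165144302253929020820237120 + 4357523451857029822783363058457018972300 + 4101198542924263362619635819724253150400 + 3873354179428470953585211607517350197600 + 3669493433142761956028095207121700187200 + 3486018761485623858226690446765615177840 + 3320017868081546531644467092157728740800 + 3169107964986930780206082224332377434400 + 3031320662161412050631904736317926241600 + 2905015634571353215188908705638012648200 + 2788815009188499086581352357412492142272 + 2681552893450479890943608035973550136800 + 2582236119618980635723474405011566798400 + 2490013401061159898733350319118296555600 + 2404150869990085419466683066734907019200 + 2324012507657082572151126964510410118560 + 2249044362248789585952703514042332372800 + 2178761725928514911391681529228509486150 + 2112738643324620520137388149554918289600 + 2050599271462131681309817909862126575200 + 1992010720848927918986680255294637244480 + 1936677089714235476792605803758675098800 + 1884334465667904788230643484738170366400 + 1834746716571380978014047603560850093600 + 1787701928966986593962405357315700091200 + 1743009380742811929113345223382807588920 + 1700496956822255540598385583788104964800 + 1660008934040773265822233546078864370400 + 1621404075109592492198460672914239617600 + 1584553982493465390103041112166188717200 + 1549341671771388381434084643006940079040 + 1515660331080706025315952368158963120800 + 1483412238930052705628378913517283054400 + 1452507817285676607594454352819006324100 + 1422864800606377084990485896639026603200 + 1394407504594249543290676178706246071136 + 1367066180974754454206545273241417716800 + 1340776446725239945471804017986775068400 + 1315478777919103342727052998779477425600 + 1291118059809490317861737202505783399200 + 1267643185994772312082432889732950973760 + 1245006700530579949366675159559148277800 + 1223164477714253985342698402373900062400 + 1202075434995042709733341533367453509600 + 1181701275079872494314132354835801755200 + 1162006253828541286075563482255205059280 + 1142956970978893068271046048119873828800 + 1124522181124394792976351757021166186400 + 1106672622693848843881489030719242913600 + 1089380862964257455695840764614254743075 + 1072621157380191956377443214389420054720 + 1056369321662310260068694074777459144800 + 1040602615368842942754235954258392590400 + 1025299635731065840654908954931063287600 + 1010440220720470683543968245439308747200 + 996005360424463959493340127647318622240 + 981977115911443340345546604722708500800 + 968338544857117738396302901879337549400 + 955073633283732563897723410072771281600 + 942167232833952394115321742369085183200 + 929605003062833028860450785804164047424 + 917373358285690489007023801780425046800 + 905459418567694508630309206952107838400 + 893850964483493296981202678657850045600 + 882536395312816166639668467535598779200 + 871504690371405964556672611691403794460 + 860745373206326878574491468337188932800 + 850248478411127770299192791894052482400 + 840004520839909363428118179943521729600 + 830004467020386632911116773039432185200 + 820239708584852672523927163944850630080 + 810702037554796246099230336457119808800 + 801383623330028473155561022244969006400 + 792276991246732695051520556083094358600 + 783375002581039069264424819497891051200 + 774670835885694190717042321503470039520 + 766157969557279968841030867421014324800 + 757830165540353012657976184079481560400 + 749681454082929861984234504680777457600 + 741706119465026352814189456758641527200 + 733898686628552391205619041424340037440 + 726253908642838303797227176409503162050 + 718766754945489455304472257065075294400 = 359553024620966925518018240656745677092407, so H_97 = 359553024620966925518018240656745677092407/69720375229712477164533808935312303556800 (already in lowest terms) ≈ 5.15707. (The PNT-adjacent estimate ln(97) + γ ≈ 5.15193 matches within O(1/n).)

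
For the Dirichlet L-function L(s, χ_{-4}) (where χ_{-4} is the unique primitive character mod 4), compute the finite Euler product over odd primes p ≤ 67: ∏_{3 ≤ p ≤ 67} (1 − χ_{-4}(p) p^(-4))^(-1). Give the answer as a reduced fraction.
∏ = 1651066280281380138536686837541579766361280941939967829361597654494040671703/1669523570694536178861740034086625672835197425049896317943747132528787456000

The odd primes p ≤ 67 are [3, 5, 7, 11, 13, 17, 19, 23, 29, 31, 37, 41, 43, 47, 53, 59, 61, 67]. For each, χ(p) = 1 if p ≡ 1 mod 4, χ(p) = −1 if p ≡ 3 mod 4. Taking (1 − χ(p)/p^4)^(-1) = p^4/(p^4 − χ(p)): (1 − (-1)/3^4)^(-1) · (1 − (1)/5^4)^(-1) · (1 − (-1)/7^4)^(-1) · (1 − (-1)/11^4)^(-1) · (1 − (1)/13^4)^(-1) · (1 − (1)/17^4)^(-1) · (1 − (-1)/19^4)^(-1) · (1 − (-1)/23^4)^(-1) · (1 − (1)/29^4)^(-1) · (1 − (-1)/31^4)^(-1) · (1 − (1)/37^4)^(-1) · (1 − (1)/41^4)^(-1) · (1 − (-1)/43^4)^(-1) · (1 − (-1)/47^4)^(-1) · (1 − (1)/53^4)^(-1) · (1 − (-1)/59^4)^(-1) · (1 − (1)/61^4)^(-1) · (1 − (-1)/67^4)^(-1) = 1651066280281380138536686837541579766361280941939967829361597654494040671703/1669523570694536178861740034086625672835197425049896317943747132528787456000.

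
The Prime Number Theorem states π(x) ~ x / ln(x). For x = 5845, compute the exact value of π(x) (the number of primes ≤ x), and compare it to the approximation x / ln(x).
π(5845) = 767;  x/ln(x) ≈ 673.90;  relative error ≈ 12.14%.

Directly count primes up to 5845: π(5845) = 767. The PNT approximation gives 5845/ln(5845) ≈ 5845/8.67334 ≈ 673.90. Relative error (π(x) − x/ln(x)) / π(x) ≈ 12.14%; the approximation is known to undercount slightly (Li(x) is a better estimate).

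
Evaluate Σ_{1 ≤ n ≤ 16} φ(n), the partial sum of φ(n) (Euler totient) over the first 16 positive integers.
Σ_{n ≤ 16} φ(n) = 80

Compute φ(n) for each 1 ≤ n ≤ 16: φ(1) = 1, φ(2) = 1, φ(3) = 2, φ(4) = 2, φ(5) = 4, φ(6) = 2, φ(7) = 6, φ(8) = 4, φ(9) = 6, φ(10) = 4, φ(11) = 10, φ(12) = 4, φ(13) = 12, φ(14) = 6, φ(15) = 8, φ(16) = 8. Summing all 16 values: 80. (Average order: Σ_{n ≤ x} φ(n) ~ (3/π²) x². For x = 16, (3/π²)·16² ≈ 77.81.)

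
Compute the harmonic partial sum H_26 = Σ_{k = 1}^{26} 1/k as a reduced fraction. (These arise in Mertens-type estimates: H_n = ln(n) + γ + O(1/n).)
H_26 = 34395742267/8923714800

Direct summation: H_26 = 1 + 1/2 + ... + 1/26. The least common denominator is lcm(1, ..., 26) = 26771144400; over this denominator the numerator is 26771144400 + 13385572200 + 8923714800 + 6692786100 + 5354228880 + 4461857400 + 3824449200 + 3346393050 + 2974571600 + 2677114440 + 2433740400 + 2230928700 + 2059318800 + 1912224600 + 1784742960 + 1673196525 + 1574773200 + 1487285800 + 1409007600 + 1338557220 + 1274816400 + 1216870200 + 1163962800 + 1115464350 + 1070845776 + 1029659400 = 103187226801, so H_26 = 103187226801/26771144400; reducing by gcd(103187226801, 26771144400) = 3 gives 34395742267/8923714800 ≈ 3.85442. (The PNT-adjacent estimate ln(26) + γ ≈ 3.83531 matches within O(1/n).)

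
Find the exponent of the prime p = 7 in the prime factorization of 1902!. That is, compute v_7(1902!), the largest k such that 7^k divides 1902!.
v_7(1902!) = 314

Legendre's formula: v_p(n!) = Σ_{k ≥ 1} ⌊n / p^k⌋. For p = 7, n = 1902, the terms are:
  ⌊1902/7^1⌋ = ⌊1902/7⌋ = 271
  ⌊1902/7^2⌋ = ⌊1902/49⌋ = 38
  ⌊1902/7^3⌋ = ⌊1902/343⌋ = 5
(the next term ⌊1902/7^4⌋ = 0, terminating the sum). Summing: v_7(1902!) = 271 + 38 + 5 = 314.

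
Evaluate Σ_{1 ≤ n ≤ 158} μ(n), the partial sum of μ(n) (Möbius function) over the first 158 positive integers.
Σ_{n ≤ 158} μ(n) = -1

Compute μ(n) for each 1 ≤ n ≤ 158: μ(1) = 1, μ(2) = -1, μ(3) = -1, μ(4) = 0, μ(5) = -1, μ(6) = 1, μ(7) = -1, μ(8) = 0, μ(9) = 0, μ(10) = 1, μ(11) = -1, μ(12) = 0, μ(13) = -1, μ(14) = 1, μ(15) = 1, μ(16) = 0, μ(17) = -1, μ(18) = 0, μ(19) = -1, μ(20) = 0, μ(21) = 1, μ(22) = 1, μ(23) = -1, μ(24) = 0, μ(25) = 0, μ(26) = 1, μ(27) = 0, μ(28) = 0, μ(29) = -1, μ(30) = -1, μ(31) = -1, μ(32) = 0, μ(33) = 1, μ(34) = 1, μ(35) = 1, μ(36) = 0, μ(37) = -1, μ(38) = 1, μ(39) = 1, μ(40) = 0, μ(41) = -1, μ(42) = -1, μ(43) = -1, μ(44) = 0, μ(45) = 0, μ(46) = 1, μ(47) = -1, μ(48) = 0, μ(49) = 0, μ(50) = 0, μ(51) = 1, μ(52) = 0, μ(53) = -1, μ(54) = 0, μ(55) = 1, μ(56) = 0, μ(57) = 1, μ(58) = 1, μ(59) = -1, μ(60) = 0, μ(61) = -1, μ(62) = 1, μ(63) = 0, μ(64) = 0, μ(65) = 1, μ(66) = -1, μ(67) = -1, μ(68) = 0, μ(69) = 1, μ(70) = -1, μ(71) = -1, μ(72) = 0, μ(73) = -1, μ(74) = 1, μ(75) = 0, μ(76) = 0, μ(77) = 1, μ(78) = -1, μ(79) = -1, μ(80) = 0, μ(81) = 0, μ(82) = 1, μ(83) = -1, μ(84) = 0, μ(85) = 1, μ(86) = 1, μ(87) = 1, μ(88) = 0, μ(89) = -1, μ(90) = 0, μ(91) = 1, μ(92) = 0, μ(93) = 1, μ(94) = 1, μ(95) = 1, μ(96) = 0, μ(97) = -1, μ(98) = 0, μ(99) = 0, μ(100) = 0, μ(101) = -1, μ(102) = -1, μ(103) = -1, μ(104) = 0, μ(105) = -1, μ(106) = 1, μ(107) = -1, μ(108) = 0, μ(109) = -1, μ(110) = -1, μ(111) = 1, μ(112) = 0, μ(113) = -1, μ(114) = -1, μ(115) = 1, μ(116) = 0, μ(117) = 0, μ(118) = 1, μ(119) = 1, μ(120) = 0, μ(121) = 0, μ(122) = 1, μ(123) = 1, μ(124) = 0, μ(125) = 0, μ(126) = 0, μ(127) = -1, μ(128) = 0, μ(129) = 1, μ(130) = -1, μ(131) = -1, μ(132) = 0, μ(133) = 1, μ(134) = 1, μ(135) = 0, μ(136) = 0, μ(137) = -1, μ(138) = -1, μ(139) = -1, μ(140) = 0, μ(141) = 1, μ(142) = 1, μ(143) = 1, μ(144) = 0, μ(145) = 1, μ(146) = 1, μ(147) = 0, μ(148) = 0, μ(149) = -1, μ(150) = 0, μ(151) = -1, μ(152) = 0, μ(153) = 0, μ(154) = -1, μ(155) = 1, μ(156) = 0, μ(157) = -1, μ(158) = 1. Summing all 158 values: -1. (Mertens function M(x) = Σ_{n ≤ x} μ(n); on average M(x) should be small (PNT ⟺ M(x) = o(x)).)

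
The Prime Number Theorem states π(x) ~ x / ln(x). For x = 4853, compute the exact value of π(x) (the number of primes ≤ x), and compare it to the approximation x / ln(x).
π(4853) = 650;  x/ln(x) ≈ 571.79;  relative error ≈ 12.03%.

Directly count primes up to 4853: π(4853) = 650. The PNT approximation gives 4853/ln(4853) ≈ 4853/8.48735 ≈ 571.79. Relative error (π(x) − x/ln(x)) / π(x) ≈ 12.03%; the approximation is known to undercount slightly (Li(x) is a better estimate).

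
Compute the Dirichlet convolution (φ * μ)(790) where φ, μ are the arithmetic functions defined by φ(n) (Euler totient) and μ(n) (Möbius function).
(φ * μ)(790) = 0

Divisors of 790: [1, 2, 5, 10, 79, 158, 395, 790]. For each d | 790:
  d = 1: φ(1) · μ(790/1) = 1 · -1 = -1
  d = 2: φ(2) · μ(790/2) = 1 · 1 = 1
  d = 5: φ(5) · μ(790/5) = 4 · 1 = 4
  d = 10: φ(10) · μ(790/10) = 4 · -1 = -4
  d = 79: φ(79) · μ(790/79) = 78 · 1 = 78
  d = 158: φ(158) · μ(790/158) = 78 · -1 = -78
  d = 395: φ(395) · μ(790/395) = 312 · -1 = -312
  d = 790: φ(790) · μ(790/790) = 312 · 1 = 312
Summing: (φ * μ)(790) = -1 + 1 + 4 + -4 + 78 + -78 + -312 + 312 = 0.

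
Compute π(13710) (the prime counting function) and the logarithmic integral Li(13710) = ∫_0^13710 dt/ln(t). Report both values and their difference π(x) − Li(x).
π(13710) = 1621;  Li(13710) ≈ 1641.85;  π(x) − Li(x) ≈ -20.85.

Direct count of primes ≤ 13710 gives π(13710) = 1621. Numerical evaluation of the logarithmic integral gives Li(13710) ≈ 1641.85. The difference π(x) − Li(x) ≈ -20.85 is typically negative for small/moderate x (Li(x) overestimates), though Littlewood's theorem shows this sign changes infinitely often.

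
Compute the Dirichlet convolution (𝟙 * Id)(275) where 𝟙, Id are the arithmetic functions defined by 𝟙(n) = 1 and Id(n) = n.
(𝟙 * Id)(275) = 372

Divisors of 275: [1, 5, 11, 25, 55, 275]. For each d | 275:
  d = 1: 𝟙(1) · Id(275/1) = 1 · 275 = 275
  d = 5: 𝟙(5) · Id(275/5) = 1 · 55 = 55
  d = 11: 𝟙(11) · Id(275/11) = 1 · 25 = 25
  d = 25: 𝟙(25) · Id(275/25) = 1 · 11 = 11
  d = 55: 𝟙(55) · Id(275/55) = 1 · 5 = 5
  d = 275: 𝟙(275) · Id(275/275) = 1 · 1 = 1
Summing: (𝟙 * Id)(275) = 275 + 55 + 25 + 11 + 5 + 1 = 372.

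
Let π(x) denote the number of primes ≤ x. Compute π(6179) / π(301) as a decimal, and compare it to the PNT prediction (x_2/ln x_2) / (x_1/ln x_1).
π(6179)/π(301) = 804/62 ≈ 12.9677;  PNT prediction ≈ 13.4217.

π(301) = 62 and π(6179) = 804, so π(6179)/π(301) ≈ 12.9677. The PNT-predicted ratio is (6179/ln(6179)) / (301/ln(301)) ≈ 13.4217. The two agree to within a few percent, as expected.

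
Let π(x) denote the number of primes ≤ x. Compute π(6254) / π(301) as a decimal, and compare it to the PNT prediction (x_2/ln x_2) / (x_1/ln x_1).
π(6254)/π(301) = 812/62 ≈ 13.0968;  PNT prediction ≈ 13.5659.

π(301) = 62 and π(6254) = 812, so π(6254)/π(301) ≈ 13.0968. The PNT-predicted ratio is (6254/ln(6254)) / (301/ln(301)) ≈ 13.5659. The two agree to within a few percent, as expected.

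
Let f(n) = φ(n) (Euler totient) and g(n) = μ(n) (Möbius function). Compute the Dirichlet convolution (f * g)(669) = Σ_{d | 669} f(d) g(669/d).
(φ * μ)(669) = 221

Divisors of 669: [1, 3, 223, 669]. For each d | 669:
  d = 1: φ(1) · μ(669/1) = 1 · 1 = 1
  d = 3: φ(3) · μ(669/3) = 2 · -1 = -2
  d = 223: φ(223) · μ(669/223) = 222 · -1 = -222
  d = 669: φ(669) · μ(669/669) = 444 · 1 = 444
Summing: (φ * μ)(669) = 1 + -2 + -222 + 444 = 221.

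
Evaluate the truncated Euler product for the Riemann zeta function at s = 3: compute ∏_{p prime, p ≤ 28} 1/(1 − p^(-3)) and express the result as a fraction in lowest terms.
∏ = 580625301352525/483109627290624

The primes p ≤ 28 are [2, 3, 5, 7, 11, 13, 17, 19, 23]. For each prime, (1 − 1/p^3)^(-1) = p^3 / (p^3 − 1). The product is (1 − 1/2^3)^(-1), (1 − 1/3^3)^(-1), (1 − 1/5^3)^(-1), (1 − 1/7^3)^(-1), (1 − 1/11^3)^(-1), (1 − 1/13^3)^(-1), (1 − 1/17^3)^(-1), (1 − 1/19^3)^(-1), (1 − 1/23^3)^(-1) = ∏ p^3 / (p^3 − 1) = 580625301352525/483109627290624.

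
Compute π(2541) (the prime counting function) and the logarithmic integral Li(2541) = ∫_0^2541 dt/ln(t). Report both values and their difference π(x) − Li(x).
π(2541) = 371;  Li(2541) ≈ 384.84;  π(x) − Li(x) ≈ -13.84.

Direct count of primes ≤ 2541 gives π(2541) = 371. Numerical evaluation of the logarithmic integral gives Li(2541) ≈ 384.84. The difference π(x) − Li(x) ≈ -13.84 is typically negative for small/moderate x (Li(x) overestimates), though Littlewood's theorem shows this sign changes infinitely often.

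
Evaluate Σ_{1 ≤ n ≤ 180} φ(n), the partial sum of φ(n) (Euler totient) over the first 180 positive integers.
Σ_{n ≤ 180} φ(n) = 9880

Compute φ(n) for each 1 ≤ n ≤ 180: φ(1) = 1, φ(2) = 1, φ(3) = 2, φ(4) = 2, φ(5) = 4, φ(6) = 2, φ(7) = 6, φ(8) = 4, φ(9) = 6, φ(10) = 4, φ(11) = 10, φ(12) = 4, φ(13) = 12, φ(14) = 6, φ(15) = 8, φ(16) = 8, φ(17) = 16, φ(18) = 6, φ(19) = 18, φ(20) = 8, φ(21) = 12, φ(22) = 10, φ(23) = 22, φ(24) = 8, φ(25) = 20, φ(26) = 12, φ(27) = 18, φ(28) = 12, φ(29) = 28, φ(30) = 8, φ(31) = 30, φ(32) = 16, φ(33) = 20, φ(34) = 16, φ(35) = 24, φ(36) = 12, φ(37) = 36, φ(38) = 18, φ(39) = 24, φ(40) = 16, φ(41) = 40, φ(42) = 12, φ(43) = 42, φ(44) = 20, φ(45) = 24, φ(46) = 22, φ(47) = 46, φ(48) = 16, φ(49) = 42, φ(50) = 20, φ(51) = 32, φ(52) = 24, φ(53) = 52, φ(54) = 18, φ(55) = 40, φ(56) = 24, φ(57) = 36, φ(58) = 28, φ(59) = 58, φ(60) = 16, φ(61) = 60, φ(62) = 30, φ(63) = 36, φ(64) = 32, φ(65) = 48, φ(66) = 20, φ(67) = 66, φ(68) = 32, φ(69) = 44, φ(70) = 24, φ(71) = 70, φ(72) = 24, φ(73) = 72, φ(74) = 36, φ(75) = 40, φ(76) = 36, φ(77) = 60, φ(78) = 24, φ(79) = 78, φ(80) = 32, φ(81) = 54, φ(82) = 40, φ(83) = 82, φ(84) = 24, φ(85) = 64, φ(86) = 42, φ(87) = 56, φ(88) = 40, φ(89) = 88, φ(90) = 24, φ(91) = 72, φ(92) = 44, φ(93) = 60, φ(94) = 46, φ(95) = 72, φ(96) = 32, φ(97) = 96, φ(98) = 42, φ(99) = 60, φ(100) = 40, φ(101) = 100, φ(102) = 32, φ(103) = 102, φ(104) = 48, φ(105) = 48, φ(106) = 52, φ(107) = 106, φ(108) = 36, φ(109) = 108, φ(110) = 40, φ(111) = 72, φ(112) = 48, φ(113) = 112, φ(114) = 36, φ(115) = 88, φ(116) = 56, φ(117) = 72, φ(118) = 58, φ(119) = 96, φ(120) = 32, φ(121) = 110, φ(122) = 60, φ(123) = 80, φ(124) = 60, φ(125) = 100, φ(126) = 36, φ(127) = 126, φ(128) = 64, φ(129) = 84, φ(130) = 48, φ(131) = 130, φ(132) = 40, φ(133) = 108, φ(134) = 66, φ(135) = 72, φ(136) = 64, φ(137) = 136, φ(138) = 44, φ(139) = 138, φ(140) = 48, φ(141) = 92, φ(142) = 70, φ(143) = 120, φ(144) = 48, φ(145) = 112, φ(146) = 72, φ(147) = 84, φ(148) = 72, φ(149) = 148, φ(150) = 40, φ(151) = 150, φ(152) = 72, φ(153) = 96, φ(154) = 60, φ(155) = 120, φ(156) = 48, φ(157) = 156, φ(158) = 78, φ(159) = 104, φ(160) = 64, φ(161) = 132, φ(162) = 54, φ(163) = 162, φ(164) = 80, φ(165) = 80, φ(166) = 82, φ(167) = 166, φ(168) = 48, φ(169) = 156, φ(170) = 64, φ(171) = 108, φ(172) = 84, φ(173) = 172, φ(174) = 56, φ(175) = 120, φ(176) = 80, φ(177) = 116, φ(178) = 88, φ(179) = 178, φ(180) = 48. Summing all 180 values: 9880. (Average order: Σ_{n ≤ x} φ(n) ~ (3/π²) x². For x = 180, (3/π²)·180² ≈ 9848.42.)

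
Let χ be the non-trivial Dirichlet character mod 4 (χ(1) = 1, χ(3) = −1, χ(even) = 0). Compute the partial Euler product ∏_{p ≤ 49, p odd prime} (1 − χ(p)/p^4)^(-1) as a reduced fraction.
∏ = 424022009220093808147330044599350686845258380222853/428762185161728930691534489551822091105495385374720

The odd primes p ≤ 49 are [3, 5, 7, 11, 13, 17, 19, 23, 29, 31, 37, 41, 43, 47]. For each, χ(p) = 1 if p ≡ 1 mod 4, χ(p) = −1 if p ≡ 3 mod 4. Taking (1 − χ(p)/p^4)^(-1) = p^4/(p^4 − χ(p)): (1 − (-1)/3^4)^(-1) · (1 − (1)/5^4)^(-1) · (1 − (-1)/7^4)^(-1) · (1 − (-1)/11^4)^(-1) · (1 − (1)/13^4)^(-1) · (1 − (1)/17^4)^(-1) · (1 − (-1)/19^4)^(-1) · (1 − (-1)/23^4)^(-1) · (1 − (1)/29^4)^(-1) · (1 − (-1)/31^4)^(-1) · (1 − (1)/37^4)^(-1) · (1 − (1)/41^4)^(-1) · (1 − (-1)/43^4)^(-1) · (1 − (-1)/47^4)^(-1) = 424022009220093808147330044599350686845258380222853/428762185161728930691534489551822091105495385374720.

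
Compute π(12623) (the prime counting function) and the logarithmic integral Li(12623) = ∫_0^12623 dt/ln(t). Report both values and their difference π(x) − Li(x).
π(12623) = 1508;  Li(12623) ≈ 1527.25;  π(x) − Li(x) ≈ -19.25.

Direct count of primes ≤ 12623 gives π(12623) = 1508. Numerical evaluation of the logarithmic integral gives Li(12623) ≈ 1527.25. The difference π(x) − Li(x) ≈ -19.25 is typically negative for small/moderate x (Li(x) overestimates), though Littlewood's theorem shows this sign changes infinitely often.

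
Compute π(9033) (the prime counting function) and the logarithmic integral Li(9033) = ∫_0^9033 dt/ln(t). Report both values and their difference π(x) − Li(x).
π(9033) = 1122;  Li(9033) ≈ 1140.57;  π(x) − Li(x) ≈ -18.57.

Direct count of primes ≤ 9033 gives π(9033) = 1122. Numerical evaluation of the logarithmic integral gives Li(9033) ≈ 1140.57. The difference π(x) − Li(x) ≈ -18.57 is typically negative for small/moderate x (Li(x) overestimates), though Littlewood's theorem shows this sign changes infinitely often.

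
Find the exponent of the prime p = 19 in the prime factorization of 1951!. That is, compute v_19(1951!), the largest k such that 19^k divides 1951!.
v_19(1951!) = 107

Legendre's formula: v_p(n!) = Σ_{k ≥ 1} ⌊n / p^k⌋. For p = 19, n = 1951, the terms are:
  ⌊1951/19^1⌋ = ⌊1951/19⌋ = 102
  ⌊1951/19^2⌋ = ⌊1951/361⌋ = 5
(the next term ⌊1951/19^3⌋ = 0, terminating the sum). Summing: v_19(1951!) = 102 + 5 = 107.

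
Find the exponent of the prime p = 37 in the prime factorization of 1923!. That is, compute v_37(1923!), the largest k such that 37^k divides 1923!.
v_37(1923!) = 52

Legendre's formula: v_p(n!) = Σ_{k ≥ 1} ⌊n / p^k⌋. For p = 37, n = 1923, the terms are:
  ⌊1923/37^1⌋ = ⌊1923/37⌋ = 51
  ⌊1923/37^2⌋ = ⌊1923/1369⌋ = 1
(the next term ⌊1923/37^3⌋ = 0, terminating the sum). Summing: v_37(1923!) = 51 + 1 = 52.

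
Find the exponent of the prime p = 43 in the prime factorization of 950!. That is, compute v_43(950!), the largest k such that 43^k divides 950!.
v_43(950!) = 22

Legendre's formula: v_p(n!) = Σ_{k ≥ 1} ⌊n / p^k⌋. For p = 43, n = 950, the terms are:
  ⌊950/43^1⌋ = ⌊950/43⌋ = 22
(the next term ⌊950/43^2⌋ = 0, terminating the sum). Summing: v_43(950!) = 22 = 22.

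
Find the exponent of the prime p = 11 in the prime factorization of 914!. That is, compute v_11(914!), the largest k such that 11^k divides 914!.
v_11(914!) = 90

Legendre's formula: v_p(n!) = Σ_{k ≥ 1} ⌊n / p^k⌋. For p = 11, n = 914, the terms are:
  ⌊914/11^1⌋ = ⌊914/11⌋ = 83
  ⌊914/11^2⌋ = ⌊914/121⌋ = 7
(the next term ⌊914/11^3⌋ = 0, terminating the sum). Summing: v_11(914!) = 83 + 7 = 90.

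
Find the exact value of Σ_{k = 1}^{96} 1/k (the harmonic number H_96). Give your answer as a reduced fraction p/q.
H_96 = 3699322246041458103739317199996707235031/718766754945489455304472257065075294400

Direct summation: H_96 = 1 + 1/2 + ... + 1/96. The least common denominator is lcm(1, ..., 96) = 718766754945489455304472257065075294400; over this denominator the numerator is 718766754945489455304472257065075294400 + 359383377472744727652236128532537647200 + 239588918315163151768157419021691764800 + 179691688736372363826118064266268823600 + 143753350989097891060894451413015058880 + 119794459157581575884078709510845882400 + 102680964992212779329210322437867899200 + 89845844368186181913059032133134411800 + 79862972771721050589385806340563921600 + 71876675494548945530447225706507529440 + 65342432267771768664042932460461390400 + 59897229578790787942039354755422941200 + 55289750380422265792651712081928868800 + 51340482496106389664605161218933949600 + 47917783663032630353631483804338352960 + 44922922184093090956529516066567205900 + 42280397349734673841439544533239723200 + 39931486385860525294692903170281960800 + 37829829207657339752866960898161857600 + 35938337747274472765223612853253764720 + 34226988330737593109736774145955966400 + 32671216133885884332021466230230695200 + 31250728475890845882803141611525012800 + 29948614789395393971019677377711470600 + 28750670197819578212178890282603011776 + 27644875190211132896325856040964434400 + 26620990923907016863128602113521307200 + 25670241248053194832302580609466974800 + 24785060515361705355326629553968113600 + 23958891831516315176815741902169176480 + 23186024353080305009821685711776622400 + 22461461092046545478264758033283602950 + 21780810755923922888014310820153796800 + 21140198674867336920719772266619861600 + 20536192998442555865842064487573579840 + 19965743192930262647346451585140980400 + 19426128512040255548769520461218251200 + 18914914603828669876433480449080928800 + 18429916793474088597550570693976289600 + 17969168873637236382611806426626882360 + 17530896462085108665962737977196958400 + 17113494165368796554868387072977983200 + 16715505928964871053592378071280820800 + 16335608066942942166010733115115347600 + 15972594554344210117877161268112784320 + 15625364237945422941401570805762506400 + 15292909679691265006478133129044155200 + 14974307394697696985509838688855735300 + 14668709284601825618458617491123985600 + 14375335098909789106089445141301505888 + 14093465783244891280479848177746574400 + 13822437595105566448162928020482217200 + 13561636885763951986876835038963684800 + 13310495461953508431564301056760653600 + 13068486453554353732808586492092278080 + 12835120624026597416151290304733487400 + 12609943069219113250955653632720619200 + 12392530257680852677663314776984056800 + 12182487371957448394991055204492801600 + 11979445915758157588407870951084588240 + 11783061556483433693515938640411070400 + 11593012176540152504910842855888311200 + 11408996110245864369912258048651988800 + 11230730546023272739132379016641801475 + 11057950076084453158530342416385773760 + 10890405377961961444007155410076898400 + 10727862014111782914992123239777243200 + 10570099337433668460359886133309930800 + 10416909491963615294267713870508337600 + 10268096499221277932921032243786789920 + 10123475421767457116964397986832046400 + 9982871596465131323673225792570490200 + 9846119930760129524718798041987332800 + 9713064256020127774384760230609125600 + 9583556732606526070726296760867670592 + 9457457301914334938216740224540464400 + 9334633181110252666291847494351627200 + 9214958396737044298775285346988144800 + 9098313353740372851955345026140193600 + 8984584436818618191305903213313441180 + 8873663641302338954376200704507102400 + 8765448231042554332981368988598479200 + 8659840421029993437403280205603316800 + 8556747082684398277434193536488991600 + 8456079469946934768287908906647944640 + 8357752964482435526796189035640410400 + 8261686838453901785108876517989371200 + 8167804033471471083005366557557673800 + 8076030954443701744994070304101969600 + 7986297277172105058938580634056392160 + 7898535768631752256093101725989838400 + 7812682118972711470700785402881253200 + 7728674784360101669940561903925540800 + 7646454839845632503239066564522077600 + 7565965841531467950573392179632371520 + 7487153697348848492754919344427867650 = 3699322246041458103739317199996707235031, so H_96 = 3699322246041458103739317199996707235031/718766754945489455304472257065075294400 (already in lowest terms) ≈ 5.14676. (The PNT-adjacent estimate ln(96) + γ ≈ 5.14156 matches within O(1/n).)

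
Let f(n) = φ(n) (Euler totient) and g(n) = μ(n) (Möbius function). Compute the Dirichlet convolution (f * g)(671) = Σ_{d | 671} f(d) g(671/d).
(φ * μ)(671) = 531

Divisors of 671: [1, 11, 61, 671]. For each d | 671:
  d = 1: φ(1) · μ(671/1) = 1 · 1 = 1
  d = 11: φ(11) · μ(671/11) = 10 · -1 = -10
  d = 61: φ(61) · μ(671/61) = 60 · -1 = -60
  d = 671: φ(671) · μ(671/671) = 600 · 1 = 600
Summing: (φ * μ)(671) = 1 + -10 + -60 + 600 = 531.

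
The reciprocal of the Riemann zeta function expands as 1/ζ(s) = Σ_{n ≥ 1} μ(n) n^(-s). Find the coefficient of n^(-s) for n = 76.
μ(76) = 0

Factor n = 76 = 2^2 · 19. μ(n) = 0 if any exponent ≥ 2 (not squarefree); otherwise μ(n) = (−1)^{ω(n)} where ω(n) is the number of distinct prime factors. Applying: μ(76) = 0.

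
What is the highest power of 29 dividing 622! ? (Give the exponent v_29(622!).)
v_29(622!) = 21

Legendre's formula: v_p(n!) = Σ_{k ≥ 1} ⌊n / p^k⌋. For p = 29, n = 622, the terms are:
  ⌊622/29^1⌋ = ⌊622/29⌋ = 21
(the next term ⌊622/29^2⌋ = 0, terminating the sum). Summing: v_29(622!) = 21 = 21.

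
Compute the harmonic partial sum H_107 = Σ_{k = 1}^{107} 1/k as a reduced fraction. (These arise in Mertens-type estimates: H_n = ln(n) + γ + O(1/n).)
H_107 = 81560682312293522125469128981858530591444536467/15521442759214556458772607587176753329489754560

Direct summation: H_107 = 1 + 1/2 + ... + 1/107. The least common denominator is lcm(1, ..., 107) = 77607213796072782293863037935883766647448772800; over this denominator the numerator is 77607213796072782293863037935883766647448772800 + 38803606898036391146931518967941883323724386400 + 25869071265357594097954345978627922215816257600 + 19401803449018195573465759483970941661862193200 + 15521442759214556458772607587176753329489754560 + 12934535632678797048977172989313961107908128800 + 11086744828010397470551862562269109521064110400 + 9700901724509097786732879741985470830931096600 + 8623023755119198032651448659542640738605419200 + 7760721379607278229386303793588376664744877280 + 7055201254188434753987548903262160604313524800 + 6467267816339398524488586494656980553954064400 + 5969785676620983253374079841221828203649905600 + 5543372414005198735275931281134554760532055200 + 5173814253071518819590869195725584443163251520 + 4850450862254548893366439870992735415465548300 + 4565130223298398958462531643287280391026398400 + 4311511877559599016325724329771320369302709600 + 4084590199793304331255949365046514034076251200 + 3880360689803639114693151896794188332372438640 + 3695581609336799156850620854089703173688036800 + 3527600627094217376993774451631080302156762400 + 3374226686785773143211436431994946375976033600 + 3233633908169699262244293247328490276977032200 + 3104288551842911291754521517435350665897950912 + 2984892838310491626687039920610914101824952800 + 2874341251706399344217149553180880246201806400 + 2771686207002599367637965640567277380266027600 + 2676110820554233872202173721927026436118923200 + 2586907126535759409795434597862792221581625760 + 2503458509550734912705259288254315053143508800 + 2425225431127274446683219935496367707732774150 + 2351733751396144917995849634420720201437841600 + 2282565111649199479231265821643640195513199200 + 2217348965602079494110372512453821904212822080 + 2155755938779799508162862164885660184651354800 + 2097492264758723845780082106375236936417534400 + 2042295099896652165627974682523257017038125600 + 1989928558873661084458026613740609401216635200 + 1940180344901819557346575948397094166186219320 + 1892858873074945909606415559411799186523140800 + 1847790804668399578425310427044851586844018400 + 1804818925490064704508442742694971317382529600 + 1763800313547108688496887225815540151078381200 + 1724604751023839606530289731908528147721083840 + 1687113343392886571605718215997473187988016800 + 1651217314810059197741766764593271630796782400 + 1616816954084849631122146623664245138488516100 + 1583820689715771067221694651752729931580587200 + 1552144275921455645877260758717675332948975456 + 1521710074432799652820843881095760130342132800 + 1492446419155245813343519960305457050912476400 + 1464287052756090231959679961054410691461297600 + 1437170625853199672108574776590440123100903200 + 1411040250837686950797509780652432120862704960 + 1385843103501299683818982820283638690133013800 + 1361530066597768110418649788348838011358750400 + 1338055410277116936101086860963513218059461600 + 1315376505018182750743441320947182485549979200 + 1293453563267879704897717298931396110790812880 + 1272249406492996431046935048129242076187684800 + 1251729254775367456352629644127157526571754400 + 1231860536445599718950206951363234391229345600 + 1212612715563637223341609967748183853866387075 + 1193957135324196650674815968244365640729981120 + 1175866875698072458997924817210360100718920800 + 1158316623821981825281537879640056218618638400 + 1141282555824599739615632910821820097756599600 + 1124742228928591047737145477331648791992011200 + 1108674482801039747055186256226910952106411040 + 1093059349240461722448775182195546009118996800 + 1077877969389899754081431082442830092325677400 + 1063112517754421675258397779943613241745873600 + 1048746132379361922890041053187618468208767200 + 1034762850614303763918173839145116888632650304 + 1021147549948326082813987341261628508519062800 + 1007885893455490679141078414751737229187646400 + 994964279436830542229013306870304700608317600 + 982369794886997244226114404251693248701883200 + 970090172450909778673287974198547083093109660 + 958113750568799781405716517726960082067268800 + 946429436537472954803207779705899593261570400 + 935026672241840750528470336576912851174081600 + 923895402334199789212655213522425793422009200 + 913026044659679791692506328657456078205279680 + 902409462745032352254221371347485658691264800 + 892036940184744624067391240642342145372974400 + 881900156773554344248443612907770075539190600 + 871991166248008789818685819504311984802795200 + 862302375511919803265144865954264073860541920 + 852826525231569036196297120174546886235700800 + 843556671696443285802859107998736593994008400 + 834486169850244970901753096084771684381169600 + 825608657405029598870883382296635815398391200 + 816918039958660866251189873009302806815250240 + 808408477042424815561073311832122569244258050 + 800074369031678167977969463256533676777822400 + 791910344857885533610847325876364965790293600 + 783911250465381639331949878140240067145947200 + 776072137960727822938630379358837666474487728 + 768388255406661210830327108276076897499492800 + 760855037216399826410421940547880065171066400 + 753468095107502740717116873163920064538337600 + 746223209577622906671759980152728525456238200 + 739116321867359831370124170817940634737607360 + 732143526378045115979839980527205345730648800 + 725301063514698899942645214354053893901390400 = 407803411561467610627345644909292652957222682335, so H_107 = 407803411561467610627345644909292652957222682335/77607213796072782293863037935883766647448772800; reducing by gcd(407803411561467610627345644909292652957222682335, 77607213796072782293863037935883766647448772800) = 5 gives 81560682312293522125469128981858530591444536467/15521442759214556458772607587176753329489754560 ≈ 5.25471. (The PNT-adjacent estimate ln(107) + γ ≈ 5.25004 matches within O(1/n).)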